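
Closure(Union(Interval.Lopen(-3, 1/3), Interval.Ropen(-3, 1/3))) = Interval(-3, 1/3)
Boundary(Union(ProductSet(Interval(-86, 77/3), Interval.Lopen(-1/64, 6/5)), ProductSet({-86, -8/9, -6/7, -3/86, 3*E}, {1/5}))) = Union(ProductSet({-86, 77/3}, Interval(-1/64, 6/5)), ProductSet(Interval(-86, 77/3), {-1/64, 6/5}))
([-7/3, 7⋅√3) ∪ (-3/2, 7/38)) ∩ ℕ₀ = {0, 1, …, 12}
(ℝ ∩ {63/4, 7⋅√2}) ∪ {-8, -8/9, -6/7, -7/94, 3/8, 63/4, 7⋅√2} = {-8, -8/9, -6/7, -7/94, 3/8, 63/4, 7⋅√2}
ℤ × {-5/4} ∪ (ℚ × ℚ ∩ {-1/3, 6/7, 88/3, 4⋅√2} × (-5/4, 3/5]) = (ℤ × {-5/4}) ∪ ({-1/3, 6/7, 88/3} × (ℚ ∩ (-5/4, 3/5]))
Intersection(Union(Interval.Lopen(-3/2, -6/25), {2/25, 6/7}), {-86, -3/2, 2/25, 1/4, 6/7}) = {2/25, 6/7}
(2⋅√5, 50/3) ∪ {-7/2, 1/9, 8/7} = {-7/2, 1/9, 8/7} ∪ (2⋅√5, 50/3)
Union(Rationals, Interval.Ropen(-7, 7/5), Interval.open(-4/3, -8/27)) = Union(Interval(-7, 7/5), Rationals)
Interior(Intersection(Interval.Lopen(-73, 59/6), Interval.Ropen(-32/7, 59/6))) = Interval.open(-32/7, 59/6)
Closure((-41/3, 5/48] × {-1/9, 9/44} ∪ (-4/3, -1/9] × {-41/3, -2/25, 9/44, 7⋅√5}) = ([-41/3, 5/48] × {-1/9, 9/44}) ∪ ([-4/3, -1/9] × {-41/3, -2/25, 9/44, 7⋅√5})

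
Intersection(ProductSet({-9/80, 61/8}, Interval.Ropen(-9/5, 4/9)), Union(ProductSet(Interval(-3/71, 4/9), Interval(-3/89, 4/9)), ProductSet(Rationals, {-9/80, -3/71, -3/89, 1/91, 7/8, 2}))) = ProductSet({-9/80, 61/8}, {-9/80, -3/71, -3/89, 1/91})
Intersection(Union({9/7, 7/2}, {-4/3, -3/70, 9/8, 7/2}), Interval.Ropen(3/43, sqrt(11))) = {9/8, 9/7}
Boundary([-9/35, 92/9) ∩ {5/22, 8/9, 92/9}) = {5/22, 8/9}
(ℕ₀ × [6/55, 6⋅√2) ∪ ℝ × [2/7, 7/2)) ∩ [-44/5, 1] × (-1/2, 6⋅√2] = ([-44/5, 1] × [2/7, 7/2)) ∪ ({0, 1} × [6/55, 6⋅√2))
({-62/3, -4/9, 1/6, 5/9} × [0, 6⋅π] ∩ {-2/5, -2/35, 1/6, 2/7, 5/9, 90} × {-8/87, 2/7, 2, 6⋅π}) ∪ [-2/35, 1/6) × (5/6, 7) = ({1/6, 5/9} × {2/7, 2, 6⋅π}) ∪ ([-2/35, 1/6) × (5/6, 7))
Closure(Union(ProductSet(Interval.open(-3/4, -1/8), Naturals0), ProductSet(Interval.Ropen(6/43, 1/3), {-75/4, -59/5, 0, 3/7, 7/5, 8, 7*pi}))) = Union(ProductSet(Interval(-3/4, -1/8), Naturals0), ProductSet(Interval(6/43, 1/3), {-75/4, -59/5, 0, 3/7, 7/5, 8, 7*pi}))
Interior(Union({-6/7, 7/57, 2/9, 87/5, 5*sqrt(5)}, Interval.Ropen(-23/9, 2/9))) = Interval.open(-23/9, 2/9)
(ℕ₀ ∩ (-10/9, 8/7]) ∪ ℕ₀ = ℕ₀ ∪ {0, 1}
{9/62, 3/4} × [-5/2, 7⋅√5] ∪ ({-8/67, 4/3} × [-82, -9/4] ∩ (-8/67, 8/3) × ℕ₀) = {9/62, 3/4} × [-5/2, 7⋅√5]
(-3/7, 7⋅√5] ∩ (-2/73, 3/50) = (-2/73, 3/50)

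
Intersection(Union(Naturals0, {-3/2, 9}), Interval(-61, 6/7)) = Union({-3/2}, Range(0, 1, 1))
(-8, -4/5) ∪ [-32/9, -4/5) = (-8, -4/5)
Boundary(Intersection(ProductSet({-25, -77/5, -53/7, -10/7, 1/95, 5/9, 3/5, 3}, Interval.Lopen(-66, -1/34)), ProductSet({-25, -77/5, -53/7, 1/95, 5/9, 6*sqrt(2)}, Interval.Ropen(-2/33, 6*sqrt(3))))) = ProductSet({-25, -77/5, -53/7, 1/95, 5/9}, Interval(-2/33, -1/34))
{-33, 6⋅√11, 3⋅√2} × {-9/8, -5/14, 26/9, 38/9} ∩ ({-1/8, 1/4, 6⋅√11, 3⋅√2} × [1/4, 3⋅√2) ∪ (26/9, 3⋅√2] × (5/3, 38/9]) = {6⋅√11, 3⋅√2} × {26/9, 38/9}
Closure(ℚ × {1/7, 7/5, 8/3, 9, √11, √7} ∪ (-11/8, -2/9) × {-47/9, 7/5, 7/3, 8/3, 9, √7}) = (ℝ × {1/7, 7/5, 8/3, 9, √11, √7}) ∪ ([-11/8, -2/9] × {-47/9, 7/5, 7/3, 8/3, 9, √7})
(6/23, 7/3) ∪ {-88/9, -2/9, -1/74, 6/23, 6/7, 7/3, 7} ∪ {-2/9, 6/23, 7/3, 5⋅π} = {-88/9, -2/9, -1/74, 7, 5⋅π} ∪ [6/23, 7/3]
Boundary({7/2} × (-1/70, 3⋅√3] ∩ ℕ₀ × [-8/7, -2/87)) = ∅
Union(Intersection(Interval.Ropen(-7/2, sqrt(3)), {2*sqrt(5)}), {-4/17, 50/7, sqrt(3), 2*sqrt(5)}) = {-4/17, 50/7, sqrt(3), 2*sqrt(5)}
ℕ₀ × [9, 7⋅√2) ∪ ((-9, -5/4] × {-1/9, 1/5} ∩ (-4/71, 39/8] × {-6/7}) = ℕ₀ × [9, 7⋅√2)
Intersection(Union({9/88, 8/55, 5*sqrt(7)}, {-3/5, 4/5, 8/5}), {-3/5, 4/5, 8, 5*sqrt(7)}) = {-3/5, 4/5, 5*sqrt(7)}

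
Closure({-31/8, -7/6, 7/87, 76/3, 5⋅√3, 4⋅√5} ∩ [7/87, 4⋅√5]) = {7/87, 5⋅√3, 4⋅√5}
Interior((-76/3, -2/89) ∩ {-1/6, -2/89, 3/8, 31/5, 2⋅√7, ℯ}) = ∅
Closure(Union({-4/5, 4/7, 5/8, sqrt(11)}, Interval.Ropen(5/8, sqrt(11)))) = Union({-4/5, 4/7}, Interval(5/8, sqrt(11)))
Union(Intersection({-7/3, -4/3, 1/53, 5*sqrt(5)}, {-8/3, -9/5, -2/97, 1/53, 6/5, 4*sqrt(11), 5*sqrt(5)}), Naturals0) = Union({1/53, 5*sqrt(5)}, Naturals0)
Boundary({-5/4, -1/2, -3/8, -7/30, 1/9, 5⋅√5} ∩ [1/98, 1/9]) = {1/9}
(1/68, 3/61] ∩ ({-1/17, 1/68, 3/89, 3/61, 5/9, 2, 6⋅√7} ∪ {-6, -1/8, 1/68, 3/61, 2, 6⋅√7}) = {3/89, 3/61}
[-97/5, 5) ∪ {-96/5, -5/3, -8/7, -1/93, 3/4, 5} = [-97/5, 5]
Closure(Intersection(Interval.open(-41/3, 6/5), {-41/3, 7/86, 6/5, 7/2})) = {7/86}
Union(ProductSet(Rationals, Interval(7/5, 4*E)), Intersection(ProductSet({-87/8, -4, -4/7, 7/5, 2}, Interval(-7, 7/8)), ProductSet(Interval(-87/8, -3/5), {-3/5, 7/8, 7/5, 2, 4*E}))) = Union(ProductSet({-87/8, -4}, {-3/5, 7/8}), ProductSet(Rationals, Interval(7/5, 4*E)))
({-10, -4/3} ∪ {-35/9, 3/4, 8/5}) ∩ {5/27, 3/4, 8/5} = {3/4, 8/5}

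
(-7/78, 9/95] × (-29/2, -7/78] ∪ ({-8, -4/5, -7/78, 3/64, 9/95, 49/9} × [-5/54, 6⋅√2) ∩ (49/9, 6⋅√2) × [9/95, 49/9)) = (-7/78, 9/95] × (-29/2, -7/78]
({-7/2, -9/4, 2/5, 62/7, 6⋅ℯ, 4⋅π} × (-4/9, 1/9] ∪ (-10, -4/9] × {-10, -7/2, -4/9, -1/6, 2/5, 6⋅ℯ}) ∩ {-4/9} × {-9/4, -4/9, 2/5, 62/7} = {-4/9} × {-4/9, 2/5}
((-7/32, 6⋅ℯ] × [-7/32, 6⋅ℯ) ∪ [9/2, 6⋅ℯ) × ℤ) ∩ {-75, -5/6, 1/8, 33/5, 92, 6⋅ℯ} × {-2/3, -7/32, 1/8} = {1/8, 33/5, 6⋅ℯ} × {-7/32, 1/8}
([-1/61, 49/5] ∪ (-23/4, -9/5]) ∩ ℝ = (-23/4, -9/5] ∪ [-1/61, 49/5]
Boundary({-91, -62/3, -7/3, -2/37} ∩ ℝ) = {-91, -62/3, -7/3, -2/37}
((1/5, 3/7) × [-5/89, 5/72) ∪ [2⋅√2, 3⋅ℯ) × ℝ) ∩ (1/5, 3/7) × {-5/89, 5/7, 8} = (1/5, 3/7) × {-5/89}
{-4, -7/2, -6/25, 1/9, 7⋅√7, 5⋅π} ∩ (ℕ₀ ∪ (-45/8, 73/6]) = {-4, -7/2, -6/25, 1/9}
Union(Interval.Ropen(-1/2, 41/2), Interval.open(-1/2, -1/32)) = Interval.Ropen(-1/2, 41/2)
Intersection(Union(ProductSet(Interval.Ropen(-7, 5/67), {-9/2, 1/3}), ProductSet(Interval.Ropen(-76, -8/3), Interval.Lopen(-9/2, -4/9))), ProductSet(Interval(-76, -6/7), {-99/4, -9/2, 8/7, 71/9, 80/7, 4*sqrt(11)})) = ProductSet(Interval(-7, -6/7), {-9/2})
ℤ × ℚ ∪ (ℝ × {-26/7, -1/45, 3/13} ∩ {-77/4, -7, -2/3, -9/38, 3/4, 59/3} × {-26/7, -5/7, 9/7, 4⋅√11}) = (ℤ × ℚ) ∪ ({-77/4, -7, -2/3, -9/38, 3/4, 59/3} × {-26/7})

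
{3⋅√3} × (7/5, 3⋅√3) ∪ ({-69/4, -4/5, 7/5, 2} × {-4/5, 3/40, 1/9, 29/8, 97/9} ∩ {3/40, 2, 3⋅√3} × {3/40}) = ({2} × {3/40}) ∪ ({3⋅√3} × (7/5, 3⋅√3))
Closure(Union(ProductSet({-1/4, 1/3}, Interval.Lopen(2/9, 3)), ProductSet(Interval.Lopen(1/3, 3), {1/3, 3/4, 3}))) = Union(ProductSet({-1/4, 1/3}, Interval(2/9, 3)), ProductSet(Interval(1/3, 3), {1/3, 3/4, 3}))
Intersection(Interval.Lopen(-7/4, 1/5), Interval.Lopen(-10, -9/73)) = Interval.Lopen(-7/4, -9/73)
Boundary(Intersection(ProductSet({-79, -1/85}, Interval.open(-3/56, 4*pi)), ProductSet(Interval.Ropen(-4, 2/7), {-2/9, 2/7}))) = ProductSet({-1/85}, {2/7})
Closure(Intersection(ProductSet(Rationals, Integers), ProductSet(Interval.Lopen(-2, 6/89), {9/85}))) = EmptySet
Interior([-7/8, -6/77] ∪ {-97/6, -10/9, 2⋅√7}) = (-7/8, -6/77)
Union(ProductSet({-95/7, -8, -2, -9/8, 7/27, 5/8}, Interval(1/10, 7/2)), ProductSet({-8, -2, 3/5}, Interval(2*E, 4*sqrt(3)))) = Union(ProductSet({-8, -2, 3/5}, Interval(2*E, 4*sqrt(3))), ProductSet({-95/7, -8, -2, -9/8, 7/27, 5/8}, Interval(1/10, 7/2)))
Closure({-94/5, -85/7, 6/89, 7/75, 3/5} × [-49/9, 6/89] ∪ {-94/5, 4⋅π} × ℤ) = ({-94/5, 4⋅π} × ℤ) ∪ ({-94/5, -85/7, 6/89, 7/75, 3/5} × [-49/9, 6/89])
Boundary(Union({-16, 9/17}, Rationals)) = Reals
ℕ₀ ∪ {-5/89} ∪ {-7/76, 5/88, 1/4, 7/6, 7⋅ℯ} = {-7/76, -5/89, 5/88, 1/4, 7/6, 7⋅ℯ} ∪ ℕ₀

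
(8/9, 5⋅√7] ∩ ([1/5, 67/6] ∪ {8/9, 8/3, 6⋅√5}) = (8/9, 67/6]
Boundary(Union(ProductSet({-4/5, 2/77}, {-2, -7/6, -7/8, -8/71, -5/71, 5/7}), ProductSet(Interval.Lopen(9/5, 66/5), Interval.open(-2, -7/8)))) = Union(ProductSet({-4/5, 2/77}, {-2, -7/6, -7/8, -8/71, -5/71, 5/7}), ProductSet({9/5, 66/5}, Interval(-2, -7/8)), ProductSet(Interval(9/5, 66/5), {-2, -7/8}))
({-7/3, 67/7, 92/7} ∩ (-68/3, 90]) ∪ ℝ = ℝ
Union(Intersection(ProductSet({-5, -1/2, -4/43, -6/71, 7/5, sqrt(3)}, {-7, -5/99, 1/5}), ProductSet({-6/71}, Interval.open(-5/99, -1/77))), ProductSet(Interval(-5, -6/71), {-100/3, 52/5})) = ProductSet(Interval(-5, -6/71), {-100/3, 52/5})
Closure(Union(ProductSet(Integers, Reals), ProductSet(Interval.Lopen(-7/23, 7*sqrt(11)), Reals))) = ProductSet(Union(Integers, Interval(-7/23, 7*sqrt(11))), Reals)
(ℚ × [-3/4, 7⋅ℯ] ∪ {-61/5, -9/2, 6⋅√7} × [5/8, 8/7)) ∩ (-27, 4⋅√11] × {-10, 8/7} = (ℚ ∩ (-27, 4⋅√11]) × {8/7}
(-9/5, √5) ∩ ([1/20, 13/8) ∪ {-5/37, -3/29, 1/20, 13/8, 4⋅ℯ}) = {-5/37, -3/29} ∪ [1/20, 13/8]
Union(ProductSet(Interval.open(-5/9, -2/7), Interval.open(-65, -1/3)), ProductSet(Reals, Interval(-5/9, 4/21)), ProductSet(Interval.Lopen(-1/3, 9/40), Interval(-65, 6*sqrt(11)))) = Union(ProductSet(Interval.open(-5/9, -2/7), Interval.open(-65, -1/3)), ProductSet(Interval.Lopen(-1/3, 9/40), Interval(-65, 6*sqrt(11))), ProductSet(Reals, Interval(-5/9, 4/21)))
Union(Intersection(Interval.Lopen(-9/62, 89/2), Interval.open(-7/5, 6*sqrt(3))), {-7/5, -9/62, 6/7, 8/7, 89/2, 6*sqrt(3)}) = Union({-7/5, 89/2}, Interval(-9/62, 6*sqrt(3)))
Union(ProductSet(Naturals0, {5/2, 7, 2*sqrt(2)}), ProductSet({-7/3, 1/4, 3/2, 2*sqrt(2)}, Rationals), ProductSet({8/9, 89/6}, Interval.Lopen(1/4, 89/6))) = Union(ProductSet({8/9, 89/6}, Interval.Lopen(1/4, 89/6)), ProductSet({-7/3, 1/4, 3/2, 2*sqrt(2)}, Rationals), ProductSet(Naturals0, {5/2, 7, 2*sqrt(2)}))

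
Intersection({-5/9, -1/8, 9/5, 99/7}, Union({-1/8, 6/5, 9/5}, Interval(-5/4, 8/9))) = {-5/9, -1/8, 9/5}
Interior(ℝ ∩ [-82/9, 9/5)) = (-82/9, 9/5)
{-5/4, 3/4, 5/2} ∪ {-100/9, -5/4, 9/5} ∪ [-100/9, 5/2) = [-100/9, 5/2]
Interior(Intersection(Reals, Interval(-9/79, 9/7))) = Interval.open(-9/79, 9/7)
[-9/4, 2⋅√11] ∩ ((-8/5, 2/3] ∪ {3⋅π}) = (-8/5, 2/3]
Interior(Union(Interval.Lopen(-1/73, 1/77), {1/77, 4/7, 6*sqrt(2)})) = Interval.open(-1/73, 1/77)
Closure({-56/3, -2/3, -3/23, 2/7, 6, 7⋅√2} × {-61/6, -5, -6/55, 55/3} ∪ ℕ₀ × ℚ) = (ℕ₀ × ℝ) ∪ ({-56/3, -2/3, -3/23, 2/7, 6, 7⋅√2} × {-61/6, -5, -6/55, 55/3})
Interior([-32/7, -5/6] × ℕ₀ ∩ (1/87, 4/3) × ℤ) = ∅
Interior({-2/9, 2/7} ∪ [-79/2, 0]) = (-79/2, 0)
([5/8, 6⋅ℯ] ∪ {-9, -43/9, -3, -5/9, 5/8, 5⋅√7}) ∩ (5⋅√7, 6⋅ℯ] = (5⋅√7, 6⋅ℯ]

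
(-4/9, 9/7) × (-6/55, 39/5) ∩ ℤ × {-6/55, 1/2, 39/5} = {0, 1} × {1/2}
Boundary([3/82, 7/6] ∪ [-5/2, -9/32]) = {-5/2, -9/32, 3/82, 7/6}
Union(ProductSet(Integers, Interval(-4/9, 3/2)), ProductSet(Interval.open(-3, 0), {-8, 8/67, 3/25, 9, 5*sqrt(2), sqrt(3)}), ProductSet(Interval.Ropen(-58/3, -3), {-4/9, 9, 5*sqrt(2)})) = Union(ProductSet(Integers, Interval(-4/9, 3/2)), ProductSet(Interval.Ropen(-58/3, -3), {-4/9, 9, 5*sqrt(2)}), ProductSet(Interval.open(-3, 0), {-8, 8/67, 3/25, 9, 5*sqrt(2), sqrt(3)}))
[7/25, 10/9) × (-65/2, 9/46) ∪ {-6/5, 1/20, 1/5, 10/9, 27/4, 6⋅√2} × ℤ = ([7/25, 10/9) × (-65/2, 9/46)) ∪ ({-6/5, 1/20, 1/5, 10/9, 27/4, 6⋅√2} × ℤ)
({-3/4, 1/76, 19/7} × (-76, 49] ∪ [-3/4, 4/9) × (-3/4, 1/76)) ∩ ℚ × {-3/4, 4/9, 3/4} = {-3/4, 1/76, 19/7} × {-3/4, 4/9, 3/4}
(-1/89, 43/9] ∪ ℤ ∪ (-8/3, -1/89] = ℤ ∪ (-8/3, 43/9]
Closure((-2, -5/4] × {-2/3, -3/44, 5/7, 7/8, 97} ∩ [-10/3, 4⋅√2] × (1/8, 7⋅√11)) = [-2, -5/4] × {5/7, 7/8}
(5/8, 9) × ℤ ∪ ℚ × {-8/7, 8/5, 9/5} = (ℚ × {-8/7, 8/5, 9/5}) ∪ ((5/8, 9) × ℤ)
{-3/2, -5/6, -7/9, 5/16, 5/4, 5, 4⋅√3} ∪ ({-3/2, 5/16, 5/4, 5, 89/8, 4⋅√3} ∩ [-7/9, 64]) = {-3/2, -5/6, -7/9, 5/16, 5/4, 5, 89/8, 4⋅√3}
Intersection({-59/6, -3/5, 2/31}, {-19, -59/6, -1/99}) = {-59/6}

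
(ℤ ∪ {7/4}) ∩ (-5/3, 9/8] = {-1, 0, 1}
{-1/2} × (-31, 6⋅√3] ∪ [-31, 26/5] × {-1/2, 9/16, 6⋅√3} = ({-1/2} × (-31, 6⋅√3]) ∪ ([-31, 26/5] × {-1/2, 9/16, 6⋅√3})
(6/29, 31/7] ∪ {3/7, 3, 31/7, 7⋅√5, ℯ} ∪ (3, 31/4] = (6/29, 31/4] ∪ {7⋅√5}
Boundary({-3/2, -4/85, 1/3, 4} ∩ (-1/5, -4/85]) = {-4/85}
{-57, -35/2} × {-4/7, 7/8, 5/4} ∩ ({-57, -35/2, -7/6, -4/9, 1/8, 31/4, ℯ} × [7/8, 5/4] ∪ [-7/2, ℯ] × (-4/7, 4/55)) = {-57, -35/2} × {7/8, 5/4}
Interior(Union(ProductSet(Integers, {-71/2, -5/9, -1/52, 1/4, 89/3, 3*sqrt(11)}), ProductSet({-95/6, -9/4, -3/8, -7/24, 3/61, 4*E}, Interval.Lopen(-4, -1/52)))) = EmptySet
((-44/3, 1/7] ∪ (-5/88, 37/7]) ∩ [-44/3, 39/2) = (-44/3, 37/7]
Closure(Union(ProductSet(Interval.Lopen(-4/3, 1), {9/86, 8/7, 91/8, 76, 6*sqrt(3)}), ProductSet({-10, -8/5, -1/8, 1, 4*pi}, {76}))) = Union(ProductSet({-10, -8/5, -1/8, 1, 4*pi}, {76}), ProductSet(Interval(-4/3, 1), {9/86, 8/7, 91/8, 76, 6*sqrt(3)}))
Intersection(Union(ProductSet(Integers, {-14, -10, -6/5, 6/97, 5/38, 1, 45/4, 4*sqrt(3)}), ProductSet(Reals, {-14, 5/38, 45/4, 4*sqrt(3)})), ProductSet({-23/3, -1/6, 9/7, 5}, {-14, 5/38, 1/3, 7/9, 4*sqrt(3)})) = ProductSet({-23/3, -1/6, 9/7, 5}, {-14, 5/38, 4*sqrt(3)})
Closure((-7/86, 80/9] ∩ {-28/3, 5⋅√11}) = ∅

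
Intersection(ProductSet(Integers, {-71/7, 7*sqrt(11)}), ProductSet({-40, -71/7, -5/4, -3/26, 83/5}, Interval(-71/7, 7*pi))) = ProductSet({-40}, {-71/7})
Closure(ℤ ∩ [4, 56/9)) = {4, 5, 6}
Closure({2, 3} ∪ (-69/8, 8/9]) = [-69/8, 8/9] ∪ {2, 3}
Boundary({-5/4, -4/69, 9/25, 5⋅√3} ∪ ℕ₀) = {-5/4, -4/69, 9/25, 5⋅√3} ∪ ℕ₀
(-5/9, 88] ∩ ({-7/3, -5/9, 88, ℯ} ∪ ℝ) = (-5/9, 88]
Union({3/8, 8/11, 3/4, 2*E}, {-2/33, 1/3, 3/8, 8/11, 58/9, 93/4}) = {-2/33, 1/3, 3/8, 8/11, 3/4, 58/9, 93/4, 2*E}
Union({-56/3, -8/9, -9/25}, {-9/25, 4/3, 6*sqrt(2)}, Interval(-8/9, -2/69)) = Union({-56/3, 4/3, 6*sqrt(2)}, Interval(-8/9, -2/69))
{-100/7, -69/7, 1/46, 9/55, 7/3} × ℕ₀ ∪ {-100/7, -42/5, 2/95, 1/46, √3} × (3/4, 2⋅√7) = ({-100/7, -69/7, 1/46, 9/55, 7/3} × ℕ₀) ∪ ({-100/7, -42/5, 2/95, 1/46, √3} × (3/4, 2⋅√7))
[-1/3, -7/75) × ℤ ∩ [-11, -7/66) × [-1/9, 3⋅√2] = [-1/3, -7/66) × {0, 1, …, 4}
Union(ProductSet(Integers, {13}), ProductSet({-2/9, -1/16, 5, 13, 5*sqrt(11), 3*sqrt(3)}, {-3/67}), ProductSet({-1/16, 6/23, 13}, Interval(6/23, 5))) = Union(ProductSet({-1/16, 6/23, 13}, Interval(6/23, 5)), ProductSet({-2/9, -1/16, 5, 13, 5*sqrt(11), 3*sqrt(3)}, {-3/67}), ProductSet(Integers, {13}))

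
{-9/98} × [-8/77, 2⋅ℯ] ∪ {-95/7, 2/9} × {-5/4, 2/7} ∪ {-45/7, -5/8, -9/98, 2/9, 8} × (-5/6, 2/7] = ({-95/7, 2/9} × {-5/4, 2/7}) ∪ ({-9/98} × [-8/77, 2⋅ℯ]) ∪ ({-45/7, -5/8, -9/98, 2/9, 8} × (-5/6, 2/7])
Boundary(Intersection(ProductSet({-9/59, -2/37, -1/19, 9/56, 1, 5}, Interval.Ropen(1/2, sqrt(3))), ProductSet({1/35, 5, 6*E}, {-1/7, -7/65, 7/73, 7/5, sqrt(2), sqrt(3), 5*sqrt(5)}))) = ProductSet({5}, {7/5, sqrt(2)})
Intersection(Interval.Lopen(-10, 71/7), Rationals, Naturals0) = Range(0, 11, 1)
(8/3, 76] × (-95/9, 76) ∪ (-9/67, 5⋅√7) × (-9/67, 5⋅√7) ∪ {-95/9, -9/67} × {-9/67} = ({-95/9, -9/67} × {-9/67}) ∪ ((8/3, 76] × (-95/9, 76)) ∪ ((-9/67, 5⋅√7) × (-9/67, 5⋅√7))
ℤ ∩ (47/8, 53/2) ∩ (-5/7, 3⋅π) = {6, 7, 8, 9}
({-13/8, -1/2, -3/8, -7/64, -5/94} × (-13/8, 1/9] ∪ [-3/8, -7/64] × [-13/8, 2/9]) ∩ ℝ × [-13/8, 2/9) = ([-3/8, -7/64] × [-13/8, 2/9)) ∪ ({-13/8, -1/2, -3/8, -7/64, -5/94} × (-13/8, 1/9])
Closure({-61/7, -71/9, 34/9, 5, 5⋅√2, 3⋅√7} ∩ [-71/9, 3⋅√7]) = {-71/9, 34/9, 5, 5⋅√2, 3⋅√7}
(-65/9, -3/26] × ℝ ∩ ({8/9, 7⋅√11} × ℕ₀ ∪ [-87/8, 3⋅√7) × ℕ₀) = (-65/9, -3/26] × ℕ₀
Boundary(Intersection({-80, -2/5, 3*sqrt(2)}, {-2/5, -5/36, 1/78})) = {-2/5}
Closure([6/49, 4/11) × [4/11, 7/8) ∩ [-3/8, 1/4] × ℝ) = [6/49, 1/4] × [4/11, 7/8]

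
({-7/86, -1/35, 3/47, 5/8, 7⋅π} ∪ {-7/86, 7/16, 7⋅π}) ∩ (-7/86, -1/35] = {-1/35}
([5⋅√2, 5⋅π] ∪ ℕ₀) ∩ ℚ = ℕ₀ ∪ (ℚ ∩ [5⋅√2, 5⋅π])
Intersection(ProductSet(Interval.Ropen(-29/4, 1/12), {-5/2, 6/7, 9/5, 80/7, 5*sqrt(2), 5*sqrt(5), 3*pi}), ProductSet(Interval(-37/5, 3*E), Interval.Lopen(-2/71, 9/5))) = ProductSet(Interval.Ropen(-29/4, 1/12), {6/7, 9/5})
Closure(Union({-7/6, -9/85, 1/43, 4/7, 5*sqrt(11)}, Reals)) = Reals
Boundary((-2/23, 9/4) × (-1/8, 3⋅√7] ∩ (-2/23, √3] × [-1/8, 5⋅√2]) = ({-2/23, √3} × [-1/8, 5⋅√2]) ∪ ([-2/23, √3] × {-1/8, 5⋅√2})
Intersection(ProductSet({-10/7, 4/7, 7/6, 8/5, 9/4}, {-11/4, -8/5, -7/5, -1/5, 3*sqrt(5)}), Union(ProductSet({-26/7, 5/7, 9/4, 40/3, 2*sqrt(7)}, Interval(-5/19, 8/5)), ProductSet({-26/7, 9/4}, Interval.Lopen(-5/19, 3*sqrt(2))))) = ProductSet({9/4}, {-1/5})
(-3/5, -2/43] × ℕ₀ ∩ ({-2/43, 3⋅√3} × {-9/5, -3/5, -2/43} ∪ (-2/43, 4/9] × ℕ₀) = ∅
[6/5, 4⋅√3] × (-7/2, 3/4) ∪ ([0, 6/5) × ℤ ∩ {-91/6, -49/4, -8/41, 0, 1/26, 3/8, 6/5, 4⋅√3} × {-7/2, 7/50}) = [6/5, 4⋅√3] × (-7/2, 3/4)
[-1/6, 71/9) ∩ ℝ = [-1/6, 71/9)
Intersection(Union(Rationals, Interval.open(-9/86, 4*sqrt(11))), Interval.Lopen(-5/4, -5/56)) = Union(Intersection(Interval.Lopen(-5/4, -5/56), Rationals), Interval(-9/86, -5/56))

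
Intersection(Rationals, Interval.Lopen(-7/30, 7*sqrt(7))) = Intersection(Interval.Lopen(-7/30, 7*sqrt(7)), Rationals)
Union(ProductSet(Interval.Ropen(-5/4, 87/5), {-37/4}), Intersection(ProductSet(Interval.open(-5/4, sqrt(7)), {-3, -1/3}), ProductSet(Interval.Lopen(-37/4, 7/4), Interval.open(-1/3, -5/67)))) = ProductSet(Interval.Ropen(-5/4, 87/5), {-37/4})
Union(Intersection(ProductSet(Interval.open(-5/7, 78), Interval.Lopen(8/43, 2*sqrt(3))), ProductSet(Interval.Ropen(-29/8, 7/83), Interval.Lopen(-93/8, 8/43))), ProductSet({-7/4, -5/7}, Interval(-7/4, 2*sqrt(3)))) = ProductSet({-7/4, -5/7}, Interval(-7/4, 2*sqrt(3)))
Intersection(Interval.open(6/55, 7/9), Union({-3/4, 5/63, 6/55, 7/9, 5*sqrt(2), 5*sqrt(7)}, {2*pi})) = EmptySet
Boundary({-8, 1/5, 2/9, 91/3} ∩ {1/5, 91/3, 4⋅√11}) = {1/5, 91/3}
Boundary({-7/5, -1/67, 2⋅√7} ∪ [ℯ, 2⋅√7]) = {-7/5, -1/67, 2⋅√7, ℯ}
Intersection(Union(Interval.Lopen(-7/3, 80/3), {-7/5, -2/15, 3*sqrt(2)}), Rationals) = Intersection(Interval.Lopen(-7/3, 80/3), Rationals)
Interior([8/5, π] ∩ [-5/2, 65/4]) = (8/5, π)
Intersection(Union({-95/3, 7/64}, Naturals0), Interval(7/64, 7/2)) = Union({7/64}, Range(1, 4, 1))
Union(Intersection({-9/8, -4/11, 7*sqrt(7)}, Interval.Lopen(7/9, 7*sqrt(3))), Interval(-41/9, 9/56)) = Interval(-41/9, 9/56)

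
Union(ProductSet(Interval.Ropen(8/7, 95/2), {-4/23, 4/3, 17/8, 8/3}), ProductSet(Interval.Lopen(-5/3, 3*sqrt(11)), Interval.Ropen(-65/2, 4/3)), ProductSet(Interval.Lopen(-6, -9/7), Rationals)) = Union(ProductSet(Interval.Lopen(-6, -9/7), Rationals), ProductSet(Interval.Lopen(-5/3, 3*sqrt(11)), Interval.Ropen(-65/2, 4/3)), ProductSet(Interval.Ropen(8/7, 95/2), {-4/23, 4/3, 17/8, 8/3}))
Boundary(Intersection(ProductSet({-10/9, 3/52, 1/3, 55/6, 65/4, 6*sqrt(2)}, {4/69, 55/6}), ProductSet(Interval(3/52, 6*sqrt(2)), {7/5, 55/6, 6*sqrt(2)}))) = ProductSet({3/52, 1/3, 6*sqrt(2)}, {55/6})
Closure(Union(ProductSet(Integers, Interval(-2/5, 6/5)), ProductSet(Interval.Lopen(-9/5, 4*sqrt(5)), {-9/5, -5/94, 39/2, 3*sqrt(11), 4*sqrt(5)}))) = Union(ProductSet(Integers, Interval(-2/5, 6/5)), ProductSet(Interval(-9/5, 4*sqrt(5)), {-9/5, -5/94, 39/2, 3*sqrt(11), 4*sqrt(5)}))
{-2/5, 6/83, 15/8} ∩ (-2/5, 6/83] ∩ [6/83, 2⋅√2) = {6/83}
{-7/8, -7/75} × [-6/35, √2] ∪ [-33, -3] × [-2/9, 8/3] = ({-7/8, -7/75} × [-6/35, √2]) ∪ ([-33, -3] × [-2/9, 8/3])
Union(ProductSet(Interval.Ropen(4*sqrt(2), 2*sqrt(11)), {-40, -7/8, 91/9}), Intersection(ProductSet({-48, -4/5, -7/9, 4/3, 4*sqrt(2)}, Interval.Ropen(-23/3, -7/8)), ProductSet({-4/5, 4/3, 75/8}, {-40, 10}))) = ProductSet(Interval.Ropen(4*sqrt(2), 2*sqrt(11)), {-40, -7/8, 91/9})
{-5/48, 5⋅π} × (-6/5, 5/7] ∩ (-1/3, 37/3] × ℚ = {-5/48} × (ℚ ∩ (-6/5, 5/7])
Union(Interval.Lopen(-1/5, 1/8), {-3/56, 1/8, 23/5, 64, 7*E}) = Union({23/5, 64, 7*E}, Interval.Lopen(-1/5, 1/8))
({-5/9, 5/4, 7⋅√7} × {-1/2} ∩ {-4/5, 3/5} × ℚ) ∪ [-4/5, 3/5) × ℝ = [-4/5, 3/5) × ℝ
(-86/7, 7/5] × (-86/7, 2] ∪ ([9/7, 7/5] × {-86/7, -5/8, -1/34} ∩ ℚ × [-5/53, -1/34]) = (-86/7, 7/5] × (-86/7, 2]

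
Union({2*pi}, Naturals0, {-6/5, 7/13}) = Union({-6/5, 7/13, 2*pi}, Naturals0)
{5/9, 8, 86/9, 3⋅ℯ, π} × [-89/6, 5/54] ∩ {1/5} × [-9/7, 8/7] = ∅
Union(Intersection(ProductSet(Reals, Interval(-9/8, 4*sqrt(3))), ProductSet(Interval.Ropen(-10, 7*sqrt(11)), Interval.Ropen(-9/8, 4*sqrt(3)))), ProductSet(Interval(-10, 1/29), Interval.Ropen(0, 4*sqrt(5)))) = Union(ProductSet(Interval(-10, 1/29), Interval.Ropen(0, 4*sqrt(5))), ProductSet(Interval.Ropen(-10, 7*sqrt(11)), Interval.Ropen(-9/8, 4*sqrt(3))))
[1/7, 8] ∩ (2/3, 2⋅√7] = (2/3, 2⋅√7]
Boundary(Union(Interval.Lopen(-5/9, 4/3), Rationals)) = Union(Interval(-oo, -5/9), Interval(4/3, oo))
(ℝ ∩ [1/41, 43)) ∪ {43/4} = [1/41, 43)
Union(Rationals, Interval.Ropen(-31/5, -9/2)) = Union(Interval(-31/5, -9/2), Rationals)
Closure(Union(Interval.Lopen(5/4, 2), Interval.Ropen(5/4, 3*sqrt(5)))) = Interval(5/4, 3*sqrt(5))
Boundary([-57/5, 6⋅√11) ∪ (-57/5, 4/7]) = {-57/5, 6⋅√11}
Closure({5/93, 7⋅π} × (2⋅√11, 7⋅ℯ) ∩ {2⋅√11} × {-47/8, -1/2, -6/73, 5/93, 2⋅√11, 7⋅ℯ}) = ∅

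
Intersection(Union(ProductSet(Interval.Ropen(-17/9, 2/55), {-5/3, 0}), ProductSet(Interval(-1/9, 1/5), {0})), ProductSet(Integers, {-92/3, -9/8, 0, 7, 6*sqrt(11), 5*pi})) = ProductSet(Union(Range(-1, 1, 1), Range(0, 1, 1)), {0})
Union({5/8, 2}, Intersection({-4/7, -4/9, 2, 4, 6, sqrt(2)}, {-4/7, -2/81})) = {-4/7, 5/8, 2}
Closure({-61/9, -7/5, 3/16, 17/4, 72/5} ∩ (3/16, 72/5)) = {17/4}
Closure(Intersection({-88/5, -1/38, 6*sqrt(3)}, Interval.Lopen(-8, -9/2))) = EmptySet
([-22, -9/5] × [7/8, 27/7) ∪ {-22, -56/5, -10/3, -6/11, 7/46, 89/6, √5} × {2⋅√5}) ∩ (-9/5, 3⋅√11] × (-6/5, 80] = {-6/11, 7/46, √5} × {2⋅√5}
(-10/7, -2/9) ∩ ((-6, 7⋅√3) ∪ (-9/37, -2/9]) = (-10/7, -2/9)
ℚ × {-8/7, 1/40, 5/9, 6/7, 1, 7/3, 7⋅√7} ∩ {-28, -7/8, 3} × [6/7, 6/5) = {-28, -7/8, 3} × {6/7, 1}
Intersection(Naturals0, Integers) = Naturals0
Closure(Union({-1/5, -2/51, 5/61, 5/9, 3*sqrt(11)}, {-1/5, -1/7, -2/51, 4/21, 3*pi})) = {-1/5, -1/7, -2/51, 5/61, 4/21, 5/9, 3*sqrt(11), 3*pi}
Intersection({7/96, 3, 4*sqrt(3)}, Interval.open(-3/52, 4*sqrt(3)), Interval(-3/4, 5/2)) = {7/96}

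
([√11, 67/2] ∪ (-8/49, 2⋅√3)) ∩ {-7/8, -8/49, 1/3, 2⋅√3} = {1/3, 2⋅√3}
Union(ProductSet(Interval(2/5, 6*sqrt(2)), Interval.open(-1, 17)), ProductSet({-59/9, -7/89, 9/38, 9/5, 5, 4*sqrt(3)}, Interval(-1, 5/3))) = Union(ProductSet({-59/9, -7/89, 9/38, 9/5, 5, 4*sqrt(3)}, Interval(-1, 5/3)), ProductSet(Interval(2/5, 6*sqrt(2)), Interval.open(-1, 17)))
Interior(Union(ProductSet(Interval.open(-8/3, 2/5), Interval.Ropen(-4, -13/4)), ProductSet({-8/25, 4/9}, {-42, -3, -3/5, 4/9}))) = ProductSet(Interval.open(-8/3, 2/5), Interval.open(-4, -13/4))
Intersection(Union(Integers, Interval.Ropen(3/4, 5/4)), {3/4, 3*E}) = {3/4}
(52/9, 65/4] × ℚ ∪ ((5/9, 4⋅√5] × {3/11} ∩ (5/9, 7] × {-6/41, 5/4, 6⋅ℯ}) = (52/9, 65/4] × ℚ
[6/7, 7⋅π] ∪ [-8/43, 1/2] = [-8/43, 1/2] ∪ [6/7, 7⋅π]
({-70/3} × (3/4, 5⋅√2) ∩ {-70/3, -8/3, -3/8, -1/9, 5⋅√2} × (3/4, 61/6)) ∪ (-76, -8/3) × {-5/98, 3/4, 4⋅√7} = ({-70/3} × (3/4, 5⋅√2)) ∪ ((-76, -8/3) × {-5/98, 3/4, 4⋅√7})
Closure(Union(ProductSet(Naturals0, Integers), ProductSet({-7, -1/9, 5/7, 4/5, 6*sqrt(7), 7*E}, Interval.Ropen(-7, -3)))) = Union(ProductSet({-7, -1/9, 5/7, 4/5, 6*sqrt(7), 7*E}, Interval(-7, -3)), ProductSet(Naturals0, Integers))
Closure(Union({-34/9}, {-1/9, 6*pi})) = {-34/9, -1/9, 6*pi}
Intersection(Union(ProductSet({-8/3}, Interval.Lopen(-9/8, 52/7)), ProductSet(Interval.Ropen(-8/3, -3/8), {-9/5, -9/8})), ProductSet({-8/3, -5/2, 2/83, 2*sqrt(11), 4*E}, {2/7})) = ProductSet({-8/3}, {2/7})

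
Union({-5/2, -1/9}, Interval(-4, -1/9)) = Interval(-4, -1/9)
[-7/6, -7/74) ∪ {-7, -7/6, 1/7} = {-7, 1/7} ∪ [-7/6, -7/74)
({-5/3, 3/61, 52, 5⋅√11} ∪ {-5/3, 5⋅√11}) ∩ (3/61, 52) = {5⋅√11}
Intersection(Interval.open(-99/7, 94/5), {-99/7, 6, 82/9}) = {6, 82/9}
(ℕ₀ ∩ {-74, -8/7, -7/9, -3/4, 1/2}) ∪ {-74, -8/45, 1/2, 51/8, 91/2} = {-74, -8/45, 1/2, 51/8, 91/2}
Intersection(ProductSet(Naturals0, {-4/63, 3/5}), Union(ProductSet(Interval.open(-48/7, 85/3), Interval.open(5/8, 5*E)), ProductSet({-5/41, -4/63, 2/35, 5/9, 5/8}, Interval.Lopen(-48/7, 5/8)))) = EmptySet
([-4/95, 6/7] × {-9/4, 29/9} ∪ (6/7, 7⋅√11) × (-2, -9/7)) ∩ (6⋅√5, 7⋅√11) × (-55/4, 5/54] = (6⋅√5, 7⋅√11) × (-2, -9/7)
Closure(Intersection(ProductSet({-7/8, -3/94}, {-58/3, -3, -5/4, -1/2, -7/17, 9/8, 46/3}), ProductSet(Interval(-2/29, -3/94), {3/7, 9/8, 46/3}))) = ProductSet({-3/94}, {9/8, 46/3})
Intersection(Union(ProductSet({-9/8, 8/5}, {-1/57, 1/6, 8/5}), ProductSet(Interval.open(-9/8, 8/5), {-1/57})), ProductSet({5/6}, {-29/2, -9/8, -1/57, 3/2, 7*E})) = ProductSet({5/6}, {-1/57})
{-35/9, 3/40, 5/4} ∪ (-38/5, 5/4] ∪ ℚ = ℚ ∪ [-38/5, 5/4]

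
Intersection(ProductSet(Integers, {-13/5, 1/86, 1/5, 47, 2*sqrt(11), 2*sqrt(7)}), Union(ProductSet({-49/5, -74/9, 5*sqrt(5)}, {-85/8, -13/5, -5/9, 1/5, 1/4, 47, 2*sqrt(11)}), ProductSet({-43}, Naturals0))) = ProductSet({-43}, {47})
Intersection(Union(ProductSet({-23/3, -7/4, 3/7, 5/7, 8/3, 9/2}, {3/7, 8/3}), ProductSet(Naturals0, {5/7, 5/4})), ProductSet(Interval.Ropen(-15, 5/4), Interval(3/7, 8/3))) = Union(ProductSet({-23/3, -7/4, 3/7, 5/7}, {3/7, 8/3}), ProductSet(Range(0, 2, 1), {5/7, 5/4}))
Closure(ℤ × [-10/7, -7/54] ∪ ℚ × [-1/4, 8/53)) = (ℤ × [-10/7, -7/54]) ∪ (ℝ × [-1/4, 8/53])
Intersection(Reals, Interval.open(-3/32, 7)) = Interval.open(-3/32, 7)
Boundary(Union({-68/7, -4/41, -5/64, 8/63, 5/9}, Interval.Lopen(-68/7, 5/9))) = {-68/7, 5/9}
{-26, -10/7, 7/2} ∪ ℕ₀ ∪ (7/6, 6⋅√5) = {-26, -10/7} ∪ ℕ₀ ∪ (7/6, 6⋅√5)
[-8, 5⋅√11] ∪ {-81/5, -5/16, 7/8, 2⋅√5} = {-81/5} ∪ [-8, 5⋅√11]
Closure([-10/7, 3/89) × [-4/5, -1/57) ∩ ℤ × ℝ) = {-1, 0} × [-4/5, -1/57]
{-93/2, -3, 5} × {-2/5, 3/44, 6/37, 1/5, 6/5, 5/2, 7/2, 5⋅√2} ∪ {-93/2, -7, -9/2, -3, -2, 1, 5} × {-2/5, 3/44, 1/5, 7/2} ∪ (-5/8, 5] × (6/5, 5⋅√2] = ({-93/2, -7, -9/2, -3, -2, 1, 5} × {-2/5, 3/44, 1/5, 7/2}) ∪ ((-5/8, 5] × (6/5, 5⋅√2]) ∪ ({-93/2, -3, 5} × {-2/5, 3/44, 6/37, 1/5, 6/5, 5/2, 7/2, 5⋅√2})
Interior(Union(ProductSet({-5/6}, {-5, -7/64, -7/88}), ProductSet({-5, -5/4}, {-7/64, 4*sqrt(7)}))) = EmptySet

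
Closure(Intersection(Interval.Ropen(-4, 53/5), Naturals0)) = Range(0, 11, 1)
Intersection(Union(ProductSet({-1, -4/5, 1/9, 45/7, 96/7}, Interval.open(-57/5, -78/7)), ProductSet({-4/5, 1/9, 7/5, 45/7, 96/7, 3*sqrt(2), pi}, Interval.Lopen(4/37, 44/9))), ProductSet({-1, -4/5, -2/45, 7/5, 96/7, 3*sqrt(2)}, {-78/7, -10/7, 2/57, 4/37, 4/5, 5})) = ProductSet({-4/5, 7/5, 96/7, 3*sqrt(2)}, {4/5})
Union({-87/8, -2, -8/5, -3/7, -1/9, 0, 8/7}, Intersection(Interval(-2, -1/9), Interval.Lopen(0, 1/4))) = {-87/8, -2, -8/5, -3/7, -1/9, 0, 8/7}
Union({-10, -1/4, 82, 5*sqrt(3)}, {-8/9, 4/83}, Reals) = Reals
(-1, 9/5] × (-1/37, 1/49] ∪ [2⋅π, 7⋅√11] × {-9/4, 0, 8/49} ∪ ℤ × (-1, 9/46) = (ℤ × (-1, 9/46)) ∪ ((-1, 9/5] × (-1/37, 1/49]) ∪ ([2⋅π, 7⋅√11] × {-9/4, 0, 8/49})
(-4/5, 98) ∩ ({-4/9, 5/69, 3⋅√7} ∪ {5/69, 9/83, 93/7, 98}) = {-4/9, 5/69, 9/83, 93/7, 3⋅√7}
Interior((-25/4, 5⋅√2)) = (-25/4, 5⋅√2)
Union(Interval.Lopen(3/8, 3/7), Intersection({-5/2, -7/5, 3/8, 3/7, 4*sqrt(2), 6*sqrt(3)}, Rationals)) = Union({-5/2, -7/5}, Interval(3/8, 3/7))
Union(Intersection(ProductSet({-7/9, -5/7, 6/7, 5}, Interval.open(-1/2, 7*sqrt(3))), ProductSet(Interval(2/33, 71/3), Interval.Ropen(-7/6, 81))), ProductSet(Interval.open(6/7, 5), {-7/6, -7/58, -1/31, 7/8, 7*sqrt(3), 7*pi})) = Union(ProductSet({6/7, 5}, Interval.open(-1/2, 7*sqrt(3))), ProductSet(Interval.open(6/7, 5), {-7/6, -7/58, -1/31, 7/8, 7*sqrt(3), 7*pi}))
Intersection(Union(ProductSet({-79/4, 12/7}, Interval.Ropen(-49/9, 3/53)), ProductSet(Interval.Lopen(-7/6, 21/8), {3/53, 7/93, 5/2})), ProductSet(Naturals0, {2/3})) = EmptySet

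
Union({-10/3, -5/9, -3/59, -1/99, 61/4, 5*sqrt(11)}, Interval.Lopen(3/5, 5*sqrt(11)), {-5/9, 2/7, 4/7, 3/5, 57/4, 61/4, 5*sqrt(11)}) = Union({-10/3, -5/9, -3/59, -1/99, 2/7, 4/7}, Interval(3/5, 5*sqrt(11)))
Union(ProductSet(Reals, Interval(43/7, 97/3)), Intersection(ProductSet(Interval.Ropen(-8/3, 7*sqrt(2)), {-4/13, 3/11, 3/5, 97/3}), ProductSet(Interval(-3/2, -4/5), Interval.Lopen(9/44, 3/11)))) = Union(ProductSet(Interval(-3/2, -4/5), {3/11}), ProductSet(Reals, Interval(43/7, 97/3)))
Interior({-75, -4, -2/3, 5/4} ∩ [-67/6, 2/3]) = ∅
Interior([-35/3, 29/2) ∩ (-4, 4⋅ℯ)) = (-4, 4⋅ℯ)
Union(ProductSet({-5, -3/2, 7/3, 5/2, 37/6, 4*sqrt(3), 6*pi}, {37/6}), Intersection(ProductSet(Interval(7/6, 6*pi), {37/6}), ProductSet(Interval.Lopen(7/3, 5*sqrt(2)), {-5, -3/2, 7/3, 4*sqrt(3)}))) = ProductSet({-5, -3/2, 7/3, 5/2, 37/6, 4*sqrt(3), 6*pi}, {37/6})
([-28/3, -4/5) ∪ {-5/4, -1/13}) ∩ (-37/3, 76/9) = [-28/3, -4/5) ∪ {-1/13}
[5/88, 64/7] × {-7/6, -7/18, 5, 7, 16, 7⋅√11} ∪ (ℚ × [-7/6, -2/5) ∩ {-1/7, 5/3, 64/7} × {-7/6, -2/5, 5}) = ({-1/7, 5/3, 64/7} × {-7/6}) ∪ ([5/88, 64/7] × {-7/6, -7/18, 5, 7, 16, 7⋅√11})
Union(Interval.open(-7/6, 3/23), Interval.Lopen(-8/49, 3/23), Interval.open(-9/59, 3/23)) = Interval.Lopen(-7/6, 3/23)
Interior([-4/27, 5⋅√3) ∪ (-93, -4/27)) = (-93, 5⋅√3)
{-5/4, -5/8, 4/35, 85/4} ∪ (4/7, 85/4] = {-5/4, -5/8, 4/35} ∪ (4/7, 85/4]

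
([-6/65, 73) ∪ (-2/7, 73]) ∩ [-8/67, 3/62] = [-8/67, 3/62]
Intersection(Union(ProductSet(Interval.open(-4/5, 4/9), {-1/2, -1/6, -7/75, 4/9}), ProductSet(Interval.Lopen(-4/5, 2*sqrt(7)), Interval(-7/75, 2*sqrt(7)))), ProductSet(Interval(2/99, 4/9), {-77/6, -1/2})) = ProductSet(Interval.Ropen(2/99, 4/9), {-1/2})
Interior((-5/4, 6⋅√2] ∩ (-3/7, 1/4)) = (-3/7, 1/4)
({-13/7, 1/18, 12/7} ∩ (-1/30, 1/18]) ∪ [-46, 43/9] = [-46, 43/9]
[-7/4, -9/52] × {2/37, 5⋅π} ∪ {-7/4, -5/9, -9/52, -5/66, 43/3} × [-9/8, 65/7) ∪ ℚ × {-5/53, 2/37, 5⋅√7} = (ℚ × {-5/53, 2/37, 5⋅√7}) ∪ ([-7/4, -9/52] × {2/37, 5⋅π}) ∪ ({-7/4, -5/9, -9/52, -5/66, 43/3} × [-9/8, 65/7))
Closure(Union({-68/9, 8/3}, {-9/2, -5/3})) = {-68/9, -9/2, -5/3, 8/3}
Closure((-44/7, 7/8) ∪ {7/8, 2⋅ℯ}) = [-44/7, 7/8] ∪ {2⋅ℯ}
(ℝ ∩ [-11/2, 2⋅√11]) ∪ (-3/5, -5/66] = [-11/2, 2⋅√11]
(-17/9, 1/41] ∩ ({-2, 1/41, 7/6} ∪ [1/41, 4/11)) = {1/41}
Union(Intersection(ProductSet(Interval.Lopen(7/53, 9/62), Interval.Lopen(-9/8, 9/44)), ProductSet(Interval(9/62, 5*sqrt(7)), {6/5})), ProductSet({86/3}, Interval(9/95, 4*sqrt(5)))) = ProductSet({86/3}, Interval(9/95, 4*sqrt(5)))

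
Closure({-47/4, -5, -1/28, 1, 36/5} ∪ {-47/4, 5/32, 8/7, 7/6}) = {-47/4, -5, -1/28, 5/32, 1, 8/7, 7/6, 36/5}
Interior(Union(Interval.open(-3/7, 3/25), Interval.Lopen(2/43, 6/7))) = Interval.open(-3/7, 6/7)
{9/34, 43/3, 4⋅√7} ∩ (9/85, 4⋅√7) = {9/34}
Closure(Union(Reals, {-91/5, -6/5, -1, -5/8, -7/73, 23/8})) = Reals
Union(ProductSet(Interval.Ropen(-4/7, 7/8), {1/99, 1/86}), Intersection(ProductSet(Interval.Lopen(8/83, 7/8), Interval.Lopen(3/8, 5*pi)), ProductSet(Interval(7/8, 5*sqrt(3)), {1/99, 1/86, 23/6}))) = Union(ProductSet({7/8}, {23/6}), ProductSet(Interval.Ropen(-4/7, 7/8), {1/99, 1/86}))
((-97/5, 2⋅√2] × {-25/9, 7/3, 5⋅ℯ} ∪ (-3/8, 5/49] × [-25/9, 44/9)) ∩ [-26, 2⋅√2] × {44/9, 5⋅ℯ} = (-97/5, 2⋅√2] × {5⋅ℯ}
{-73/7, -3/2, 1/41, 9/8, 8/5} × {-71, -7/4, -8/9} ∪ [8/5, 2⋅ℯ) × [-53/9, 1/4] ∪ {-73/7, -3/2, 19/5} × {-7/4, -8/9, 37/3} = ({-73/7, -3/2, 19/5} × {-7/4, -8/9, 37/3}) ∪ ({-73/7, -3/2, 1/41, 9/8, 8/5} × {-71, -7/4, -8/9}) ∪ ([8/5, 2⋅ℯ) × [-53/9, 1/4])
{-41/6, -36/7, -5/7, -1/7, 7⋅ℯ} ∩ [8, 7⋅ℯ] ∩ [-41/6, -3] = ∅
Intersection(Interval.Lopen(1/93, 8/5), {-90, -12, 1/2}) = {1/2}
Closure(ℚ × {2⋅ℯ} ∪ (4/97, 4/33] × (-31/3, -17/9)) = ({4/97, 4/33} × [-31/3, -17/9]) ∪ ([4/97, 4/33] × {-31/3, -17/9}) ∪ ((4/97, 4/33] × (-31/3, -17/9)) ∪ ((ℚ ∪ (-∞, ∞)) × {2⋅ℯ})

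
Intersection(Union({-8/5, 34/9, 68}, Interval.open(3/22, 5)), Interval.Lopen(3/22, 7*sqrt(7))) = Interval.open(3/22, 5)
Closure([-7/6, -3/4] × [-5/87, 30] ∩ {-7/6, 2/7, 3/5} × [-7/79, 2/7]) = {-7/6} × [-5/87, 2/7]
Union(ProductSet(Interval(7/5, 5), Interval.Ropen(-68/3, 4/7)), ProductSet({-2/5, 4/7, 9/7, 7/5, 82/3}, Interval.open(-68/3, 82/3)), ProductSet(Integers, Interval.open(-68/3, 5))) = Union(ProductSet({-2/5, 4/7, 9/7, 7/5, 82/3}, Interval.open(-68/3, 82/3)), ProductSet(Integers, Interval.open(-68/3, 5)), ProductSet(Interval(7/5, 5), Interval.Ropen(-68/3, 4/7)))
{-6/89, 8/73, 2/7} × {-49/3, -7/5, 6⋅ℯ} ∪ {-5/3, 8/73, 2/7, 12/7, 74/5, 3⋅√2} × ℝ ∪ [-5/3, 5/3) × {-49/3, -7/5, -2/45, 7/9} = ({-6/89, 8/73, 2/7} × {-49/3, -7/5, 6⋅ℯ}) ∪ ([-5/3, 5/3) × {-49/3, -7/5, -2/45, 7/9}) ∪ ({-5/3, 8/73, 2/7, 12/7, 74/5, 3⋅√2} × ℝ)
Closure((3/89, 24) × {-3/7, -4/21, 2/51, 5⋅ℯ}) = [3/89, 24] × {-3/7, -4/21, 2/51, 5⋅ℯ}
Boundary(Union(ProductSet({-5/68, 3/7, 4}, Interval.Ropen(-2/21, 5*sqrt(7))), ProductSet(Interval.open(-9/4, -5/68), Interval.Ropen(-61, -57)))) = Union(ProductSet({-9/4, -5/68}, Interval(-61, -57)), ProductSet({-5/68, 3/7, 4}, Interval(-2/21, 5*sqrt(7))), ProductSet(Interval(-9/4, -5/68), {-61, -57}))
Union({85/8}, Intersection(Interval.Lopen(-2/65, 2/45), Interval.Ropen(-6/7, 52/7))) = Union({85/8}, Interval.Lopen(-2/65, 2/45))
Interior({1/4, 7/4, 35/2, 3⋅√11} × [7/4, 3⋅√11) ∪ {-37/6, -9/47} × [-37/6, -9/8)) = ∅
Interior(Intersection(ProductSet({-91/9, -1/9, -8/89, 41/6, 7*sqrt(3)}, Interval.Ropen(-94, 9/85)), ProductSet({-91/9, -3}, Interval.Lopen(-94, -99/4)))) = EmptySet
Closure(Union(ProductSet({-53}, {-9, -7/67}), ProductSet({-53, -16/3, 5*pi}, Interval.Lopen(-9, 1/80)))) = ProductSet({-53, -16/3, 5*pi}, Interval(-9, 1/80))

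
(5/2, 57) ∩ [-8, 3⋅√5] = (5/2, 3⋅√5]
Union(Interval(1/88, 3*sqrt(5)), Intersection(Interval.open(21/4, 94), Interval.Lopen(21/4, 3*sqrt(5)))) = Interval(1/88, 3*sqrt(5))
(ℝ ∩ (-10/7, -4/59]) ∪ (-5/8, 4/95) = (-10/7, 4/95)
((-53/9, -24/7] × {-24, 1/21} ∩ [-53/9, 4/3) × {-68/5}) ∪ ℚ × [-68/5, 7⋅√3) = ℚ × [-68/5, 7⋅√3)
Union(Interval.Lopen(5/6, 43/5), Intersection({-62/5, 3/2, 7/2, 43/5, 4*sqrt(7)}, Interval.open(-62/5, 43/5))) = Interval.Lopen(5/6, 43/5)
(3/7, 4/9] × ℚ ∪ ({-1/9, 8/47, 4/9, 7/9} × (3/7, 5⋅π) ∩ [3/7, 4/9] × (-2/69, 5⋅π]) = ((3/7, 4/9] × ℚ) ∪ ({4/9} × (3/7, 5⋅π))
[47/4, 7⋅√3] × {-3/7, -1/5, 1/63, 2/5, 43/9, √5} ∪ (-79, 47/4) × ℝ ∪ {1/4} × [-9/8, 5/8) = ((-79, 47/4) × ℝ) ∪ ([47/4, 7⋅√3] × {-3/7, -1/5, 1/63, 2/5, 43/9, √5})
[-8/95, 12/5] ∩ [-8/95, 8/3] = [-8/95, 12/5]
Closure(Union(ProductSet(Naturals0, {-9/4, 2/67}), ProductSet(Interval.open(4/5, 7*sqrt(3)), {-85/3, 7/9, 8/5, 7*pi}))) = Union(ProductSet(Interval(4/5, 7*sqrt(3)), {-85/3, 7/9, 8/5, 7*pi}), ProductSet(Naturals0, {-9/4, 2/67}))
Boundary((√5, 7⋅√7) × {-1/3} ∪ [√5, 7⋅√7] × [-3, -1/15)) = ({√5, 7⋅√7} × [-3, -1/15]) ∪ ([√5, 7⋅√7] × {-3, -1/15})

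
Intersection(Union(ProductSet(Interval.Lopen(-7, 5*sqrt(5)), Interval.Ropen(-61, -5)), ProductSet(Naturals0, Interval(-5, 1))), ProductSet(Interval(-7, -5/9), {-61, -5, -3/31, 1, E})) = ProductSet(Interval.Lopen(-7, -5/9), {-61})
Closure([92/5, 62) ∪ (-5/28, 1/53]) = [-5/28, 1/53] ∪ [92/5, 62]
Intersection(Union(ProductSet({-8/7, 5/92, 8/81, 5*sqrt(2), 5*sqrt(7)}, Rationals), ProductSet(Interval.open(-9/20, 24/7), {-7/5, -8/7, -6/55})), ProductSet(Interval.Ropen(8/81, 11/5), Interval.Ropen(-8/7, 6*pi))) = Union(ProductSet({8/81}, Intersection(Interval.Ropen(-8/7, 6*pi), Rationals)), ProductSet(Interval.Ropen(8/81, 11/5), {-8/7, -6/55}))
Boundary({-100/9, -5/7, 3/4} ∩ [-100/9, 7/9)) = {-100/9, -5/7, 3/4}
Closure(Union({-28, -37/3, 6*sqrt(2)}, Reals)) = Reals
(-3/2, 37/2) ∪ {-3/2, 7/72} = [-3/2, 37/2)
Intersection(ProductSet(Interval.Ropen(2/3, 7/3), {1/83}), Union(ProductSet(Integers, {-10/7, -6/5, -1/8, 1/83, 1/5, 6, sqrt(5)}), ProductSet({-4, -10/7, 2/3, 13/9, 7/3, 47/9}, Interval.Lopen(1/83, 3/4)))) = ProductSet(Range(1, 3, 1), {1/83})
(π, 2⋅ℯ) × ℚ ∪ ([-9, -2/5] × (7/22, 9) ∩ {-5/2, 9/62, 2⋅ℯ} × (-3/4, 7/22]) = (π, 2⋅ℯ) × ℚ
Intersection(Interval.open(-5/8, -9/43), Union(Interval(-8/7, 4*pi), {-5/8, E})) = Interval.open(-5/8, -9/43)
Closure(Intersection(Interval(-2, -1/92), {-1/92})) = {-1/92}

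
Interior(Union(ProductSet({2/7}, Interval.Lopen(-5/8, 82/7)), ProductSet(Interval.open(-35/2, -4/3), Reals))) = ProductSet(Interval.open(-35/2, -4/3), Reals)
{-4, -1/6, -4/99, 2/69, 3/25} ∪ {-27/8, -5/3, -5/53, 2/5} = {-4, -27/8, -5/3, -1/6, -5/53, -4/99, 2/69, 3/25, 2/5}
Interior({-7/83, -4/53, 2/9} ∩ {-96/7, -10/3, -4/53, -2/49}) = ∅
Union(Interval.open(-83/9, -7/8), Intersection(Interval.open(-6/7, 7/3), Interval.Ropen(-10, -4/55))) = Union(Interval.open(-83/9, -7/8), Interval.open(-6/7, -4/55))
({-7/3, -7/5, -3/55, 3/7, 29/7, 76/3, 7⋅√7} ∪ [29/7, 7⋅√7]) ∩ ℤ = {5, 6, …, 18}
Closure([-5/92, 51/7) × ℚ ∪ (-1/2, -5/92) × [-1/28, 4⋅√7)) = ([-5/92, 51/7] × ℝ) ∪ ({-1/2, -5/92} × [-1/28, 4⋅√7]) ∪ ([-1/2, -5/92] × {-1/28, 4⋅√7}) ∪ ((-1/2, -5/92) × [-1/28, 4⋅√7))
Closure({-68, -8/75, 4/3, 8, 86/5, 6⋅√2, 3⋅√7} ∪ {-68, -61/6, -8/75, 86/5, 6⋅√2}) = {-68, -61/6, -8/75, 4/3, 8, 86/5, 6⋅√2, 3⋅√7}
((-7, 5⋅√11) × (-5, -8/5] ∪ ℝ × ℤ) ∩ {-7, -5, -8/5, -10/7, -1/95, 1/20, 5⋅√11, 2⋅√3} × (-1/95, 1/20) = {-7, -5, -8/5, -10/7, -1/95, 1/20, 5⋅√11, 2⋅√3} × {0}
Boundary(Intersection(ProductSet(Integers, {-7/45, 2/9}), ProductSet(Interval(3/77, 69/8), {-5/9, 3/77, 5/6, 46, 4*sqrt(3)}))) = EmptySet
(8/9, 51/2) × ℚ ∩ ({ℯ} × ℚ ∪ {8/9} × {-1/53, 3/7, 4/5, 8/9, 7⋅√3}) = {ℯ} × ℚ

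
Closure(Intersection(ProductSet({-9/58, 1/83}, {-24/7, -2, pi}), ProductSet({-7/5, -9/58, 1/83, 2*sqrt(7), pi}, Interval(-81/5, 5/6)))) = ProductSet({-9/58, 1/83}, {-24/7, -2})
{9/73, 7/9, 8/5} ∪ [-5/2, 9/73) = [-5/2, 9/73] ∪ {7/9, 8/5}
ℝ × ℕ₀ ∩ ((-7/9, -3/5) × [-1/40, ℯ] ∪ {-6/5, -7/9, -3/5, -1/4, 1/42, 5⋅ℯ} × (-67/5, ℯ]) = ({-6/5, -1/4, 1/42, 5⋅ℯ} ∪ [-7/9, -3/5]) × {0, 1, 2}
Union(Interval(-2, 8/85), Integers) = Union(Integers, Interval(-2, 8/85))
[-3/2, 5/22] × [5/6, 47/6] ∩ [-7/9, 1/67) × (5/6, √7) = [-7/9, 1/67) × (5/6, √7)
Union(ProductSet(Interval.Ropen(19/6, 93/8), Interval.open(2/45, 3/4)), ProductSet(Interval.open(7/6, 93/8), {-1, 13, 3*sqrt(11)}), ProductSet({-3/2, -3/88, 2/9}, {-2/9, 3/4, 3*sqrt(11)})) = Union(ProductSet({-3/2, -3/88, 2/9}, {-2/9, 3/4, 3*sqrt(11)}), ProductSet(Interval.open(7/6, 93/8), {-1, 13, 3*sqrt(11)}), ProductSet(Interval.Ropen(19/6, 93/8), Interval.open(2/45, 3/4)))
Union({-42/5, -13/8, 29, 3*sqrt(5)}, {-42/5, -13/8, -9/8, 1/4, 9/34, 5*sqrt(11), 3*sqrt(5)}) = {-42/5, -13/8, -9/8, 1/4, 9/34, 29, 5*sqrt(11), 3*sqrt(5)}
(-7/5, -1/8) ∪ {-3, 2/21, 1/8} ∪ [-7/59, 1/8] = {-3} ∪ (-7/5, -1/8) ∪ [-7/59, 1/8]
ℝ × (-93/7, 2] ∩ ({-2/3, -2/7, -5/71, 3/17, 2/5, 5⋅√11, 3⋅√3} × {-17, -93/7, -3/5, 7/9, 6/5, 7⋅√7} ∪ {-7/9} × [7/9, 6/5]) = ({-7/9} × [7/9, 6/5]) ∪ ({-2/3, -2/7, -5/71, 3/17, 2/5, 5⋅√11, 3⋅√3} × {-3/5, 7/9, 6/5})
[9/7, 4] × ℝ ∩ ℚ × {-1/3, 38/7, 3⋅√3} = (ℚ ∩ [9/7, 4]) × {-1/3, 38/7, 3⋅√3}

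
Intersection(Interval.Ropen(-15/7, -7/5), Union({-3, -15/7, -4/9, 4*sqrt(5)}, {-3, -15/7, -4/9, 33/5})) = {-15/7}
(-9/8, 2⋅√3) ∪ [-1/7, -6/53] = (-9/8, 2⋅√3)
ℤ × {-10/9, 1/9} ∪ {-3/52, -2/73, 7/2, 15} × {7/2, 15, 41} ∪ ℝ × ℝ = ℝ × ℝ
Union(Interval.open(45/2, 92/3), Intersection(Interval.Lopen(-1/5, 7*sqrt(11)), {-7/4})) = Interval.open(45/2, 92/3)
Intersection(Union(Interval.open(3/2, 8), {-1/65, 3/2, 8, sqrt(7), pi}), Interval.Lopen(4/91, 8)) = Interval(3/2, 8)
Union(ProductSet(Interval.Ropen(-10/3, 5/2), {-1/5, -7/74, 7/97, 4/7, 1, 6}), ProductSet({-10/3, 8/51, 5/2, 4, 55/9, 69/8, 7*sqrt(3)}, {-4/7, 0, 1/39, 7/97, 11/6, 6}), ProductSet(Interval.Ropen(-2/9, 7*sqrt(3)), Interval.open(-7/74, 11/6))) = Union(ProductSet({-10/3, 8/51, 5/2, 4, 55/9, 69/8, 7*sqrt(3)}, {-4/7, 0, 1/39, 7/97, 11/6, 6}), ProductSet(Interval.Ropen(-10/3, 5/2), {-1/5, -7/74, 7/97, 4/7, 1, 6}), ProductSet(Interval.Ropen(-2/9, 7*sqrt(3)), Interval.open(-7/74, 11/6)))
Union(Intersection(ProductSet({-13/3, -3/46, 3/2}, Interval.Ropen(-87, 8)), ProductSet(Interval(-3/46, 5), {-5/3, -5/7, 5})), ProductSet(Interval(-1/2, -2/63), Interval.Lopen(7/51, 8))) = Union(ProductSet({-3/46, 3/2}, {-5/3, -5/7, 5}), ProductSet(Interval(-1/2, -2/63), Interval.Lopen(7/51, 8)))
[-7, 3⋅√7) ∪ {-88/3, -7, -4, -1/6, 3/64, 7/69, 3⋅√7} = {-88/3} ∪ [-7, 3⋅√7]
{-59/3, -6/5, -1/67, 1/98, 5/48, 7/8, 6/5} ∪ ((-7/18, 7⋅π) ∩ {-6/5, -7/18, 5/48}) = {-59/3, -6/5, -1/67, 1/98, 5/48, 7/8, 6/5}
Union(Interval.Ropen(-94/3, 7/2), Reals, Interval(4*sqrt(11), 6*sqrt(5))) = Interval(-oo, oo)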